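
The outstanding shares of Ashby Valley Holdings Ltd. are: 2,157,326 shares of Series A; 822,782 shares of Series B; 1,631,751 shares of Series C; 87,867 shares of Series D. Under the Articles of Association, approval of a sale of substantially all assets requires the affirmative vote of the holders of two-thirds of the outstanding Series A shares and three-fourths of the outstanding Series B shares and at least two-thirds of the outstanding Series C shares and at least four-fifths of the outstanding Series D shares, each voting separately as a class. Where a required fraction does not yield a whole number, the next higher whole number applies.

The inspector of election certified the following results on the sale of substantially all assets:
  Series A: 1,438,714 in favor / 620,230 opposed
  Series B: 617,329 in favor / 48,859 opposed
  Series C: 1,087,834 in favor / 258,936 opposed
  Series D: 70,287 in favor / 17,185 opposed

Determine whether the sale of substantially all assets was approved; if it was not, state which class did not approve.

Series A: 2/3 of 2157326 = 1438217.33, rounded up to 1438218; 1,438,218 required, 1,438,714 in favor — approved.
Series B: 3/4 of 822782 = 617086.50, rounded up to 617087; 617,087 required, 617,329 in favor — approved.
Series C: 2/3 of 1631751 = 1087834; 1,087,834 required, 1,087,834 in favor — approved.
Series D: 4/5 of 87867 = 70293.60, rounded up to 70294; 70,294 required, 70,287 in favor — not approved.

Not approved — the Series D shares did not give the required vote.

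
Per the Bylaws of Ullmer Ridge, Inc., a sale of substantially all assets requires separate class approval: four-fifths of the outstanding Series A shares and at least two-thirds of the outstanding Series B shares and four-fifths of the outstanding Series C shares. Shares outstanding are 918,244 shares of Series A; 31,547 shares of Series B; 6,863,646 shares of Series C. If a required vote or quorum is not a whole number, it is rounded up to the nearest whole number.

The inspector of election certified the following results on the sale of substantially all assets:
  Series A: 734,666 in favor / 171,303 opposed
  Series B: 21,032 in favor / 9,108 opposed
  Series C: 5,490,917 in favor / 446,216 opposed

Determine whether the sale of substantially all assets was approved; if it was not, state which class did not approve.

Approved — every class gave the required vote.

Series A: 4/5 of 918244 = 734595.20, rounded up to 734596; 734,596 required, 734,666 in favor — approved.
Series B: 2/3 of 31547 = 21031.33, rounded up to 21032; 21,032 required, 21,032 in favor — approved.
Series C: 4/5 of 6863646 = 5490916.80, rounded up to 5490917; 5,490,917 required, 5,490,917 in favor — approved.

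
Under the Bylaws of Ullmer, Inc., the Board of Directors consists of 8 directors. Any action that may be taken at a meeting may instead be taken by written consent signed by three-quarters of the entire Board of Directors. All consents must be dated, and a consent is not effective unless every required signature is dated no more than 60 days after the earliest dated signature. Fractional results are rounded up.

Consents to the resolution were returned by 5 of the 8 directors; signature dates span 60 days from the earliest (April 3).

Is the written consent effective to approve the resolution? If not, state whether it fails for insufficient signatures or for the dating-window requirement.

Not effective — insufficient signatures.

Signatures required: three-quarters of 8 — 3/4 of 8 = 6, so 6 needed; 5 signed. Insufficient.
Dating window: the latest signature is 60 days after the earliest; the limit is 60 days. Within the window.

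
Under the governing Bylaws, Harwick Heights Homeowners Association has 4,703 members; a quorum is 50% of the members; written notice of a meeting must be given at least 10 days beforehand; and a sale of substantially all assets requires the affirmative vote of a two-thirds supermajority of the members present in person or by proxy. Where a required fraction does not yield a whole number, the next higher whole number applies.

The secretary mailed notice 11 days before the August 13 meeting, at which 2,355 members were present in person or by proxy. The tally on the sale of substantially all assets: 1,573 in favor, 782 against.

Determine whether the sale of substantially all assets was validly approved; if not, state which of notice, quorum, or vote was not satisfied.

Valid — all requirements satisfied.

Notice: 11 days given; 10 required. Satisfied.
Quorum: 50% of 4,703 = 2,351.50, rounded up to 2,352; 2,355 present. Satisfied.
Vote: requires two-thirds of those present (2,355); 2/3 of 2355 = 1570, so 1,570 needed; 1,573 in favor. Satisfied.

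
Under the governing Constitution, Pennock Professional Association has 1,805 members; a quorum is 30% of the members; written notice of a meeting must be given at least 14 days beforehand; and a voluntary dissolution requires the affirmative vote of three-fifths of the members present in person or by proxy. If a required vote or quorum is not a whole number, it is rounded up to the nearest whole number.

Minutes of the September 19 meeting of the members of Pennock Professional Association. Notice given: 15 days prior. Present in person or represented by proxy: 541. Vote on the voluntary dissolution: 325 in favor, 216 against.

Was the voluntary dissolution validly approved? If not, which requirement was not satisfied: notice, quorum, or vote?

Notice: 15 days given; 14 required. Satisfied.
Quorum: 30% of 1,805 = 541.50, rounded up to 542; 541 present. Not satisfied.
Vote: requires three-fifths of those present (541); 3/5 of 541 = 324.60, rounded up to 325, so 325 needed; 325 in favor. Satisfied.

Invalid — quorum requirement not satisfied.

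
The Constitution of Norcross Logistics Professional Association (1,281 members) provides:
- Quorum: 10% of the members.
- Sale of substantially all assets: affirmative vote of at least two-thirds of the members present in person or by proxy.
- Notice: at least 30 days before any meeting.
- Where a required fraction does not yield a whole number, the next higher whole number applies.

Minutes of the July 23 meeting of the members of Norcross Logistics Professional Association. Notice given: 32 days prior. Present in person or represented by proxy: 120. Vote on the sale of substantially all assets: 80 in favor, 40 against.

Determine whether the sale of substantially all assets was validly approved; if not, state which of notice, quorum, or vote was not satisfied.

Notice: 32 days given; 30 required. Satisfied.
Quorum: 10% of 1,281 = 128.10, rounded up to 129; 120 present. Not satisfied.
Vote: requires two-thirds of those present (120); 2/3 of 120 = 80, so 80 needed; 80 in favor. Satisfied.

Invalid — quorum requirement not satisfied.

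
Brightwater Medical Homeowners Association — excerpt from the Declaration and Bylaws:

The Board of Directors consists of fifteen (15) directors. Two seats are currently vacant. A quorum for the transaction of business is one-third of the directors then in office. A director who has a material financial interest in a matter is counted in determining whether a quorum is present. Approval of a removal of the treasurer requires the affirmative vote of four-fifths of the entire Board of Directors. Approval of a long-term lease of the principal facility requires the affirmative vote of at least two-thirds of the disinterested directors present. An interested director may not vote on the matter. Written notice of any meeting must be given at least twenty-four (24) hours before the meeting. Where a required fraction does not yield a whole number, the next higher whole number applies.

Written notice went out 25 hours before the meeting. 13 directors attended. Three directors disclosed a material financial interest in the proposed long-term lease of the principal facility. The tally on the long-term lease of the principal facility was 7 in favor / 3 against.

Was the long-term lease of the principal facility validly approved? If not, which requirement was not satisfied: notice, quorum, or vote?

Notice: 25 hours given; 24 required (25 ≥ 24). Satisfied.
Quorum: 13 present (interested directors count toward quorum); quorum is 5. Satisfied.
Vote: the long-term lease of the principal facility requires two-thirds of the disinterested directors present (13 − 3 = 10). 2/3 of 10 = 6.67, rounded up to 7, so 7 affirmative votes are needed; 7 voted in favor. Satisfied.

Valid — all requirements satisfied.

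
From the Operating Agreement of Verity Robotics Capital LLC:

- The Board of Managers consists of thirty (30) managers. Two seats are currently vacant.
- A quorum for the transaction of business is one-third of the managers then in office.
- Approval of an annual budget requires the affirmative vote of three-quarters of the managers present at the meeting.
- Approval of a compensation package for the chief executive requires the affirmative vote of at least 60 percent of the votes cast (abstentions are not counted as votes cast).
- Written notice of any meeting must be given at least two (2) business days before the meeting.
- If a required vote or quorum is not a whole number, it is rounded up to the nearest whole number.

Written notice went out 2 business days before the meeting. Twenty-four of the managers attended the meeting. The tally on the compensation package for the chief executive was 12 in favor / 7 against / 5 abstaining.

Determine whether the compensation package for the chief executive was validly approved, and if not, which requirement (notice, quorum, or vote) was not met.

Valid — all requirements satisfied.

Notice: 2 business days given; 2 required (2 ≥ 2). Satisfied.
Quorum: 24 present; quorum is 10. Satisfied.
Vote: the compensation package for the chief executive requires three-fifths of the votes cast (24 present − 5 abstaining = 19). 3/5 of 19 = 11.40, rounded up to 12, so 12 affirmative votes are needed; 12 voted in favor. Satisfied.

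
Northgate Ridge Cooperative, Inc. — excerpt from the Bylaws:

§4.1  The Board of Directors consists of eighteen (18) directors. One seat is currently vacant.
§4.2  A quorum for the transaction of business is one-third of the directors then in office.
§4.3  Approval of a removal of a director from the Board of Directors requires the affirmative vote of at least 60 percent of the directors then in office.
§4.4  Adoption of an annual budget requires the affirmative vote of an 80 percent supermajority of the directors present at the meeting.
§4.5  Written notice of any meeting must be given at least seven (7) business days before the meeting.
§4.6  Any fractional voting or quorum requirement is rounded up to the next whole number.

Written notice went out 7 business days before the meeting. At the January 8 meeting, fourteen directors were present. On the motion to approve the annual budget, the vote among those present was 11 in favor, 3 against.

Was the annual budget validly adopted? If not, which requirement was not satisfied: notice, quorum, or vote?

Notice: 7 business days given; 7 required (7 ≥ 7). Satisfied.
Quorum: 14 present; quorum is 6. Satisfied.
Vote: the annual budget requires four-fifths of the directors present (14). 4/5 of 14 = 11.20, rounded up to 12, so 12 affirmative votes are needed; 11 voted in favor. Not satisfied.

Invalid — vote requirement not satisfied.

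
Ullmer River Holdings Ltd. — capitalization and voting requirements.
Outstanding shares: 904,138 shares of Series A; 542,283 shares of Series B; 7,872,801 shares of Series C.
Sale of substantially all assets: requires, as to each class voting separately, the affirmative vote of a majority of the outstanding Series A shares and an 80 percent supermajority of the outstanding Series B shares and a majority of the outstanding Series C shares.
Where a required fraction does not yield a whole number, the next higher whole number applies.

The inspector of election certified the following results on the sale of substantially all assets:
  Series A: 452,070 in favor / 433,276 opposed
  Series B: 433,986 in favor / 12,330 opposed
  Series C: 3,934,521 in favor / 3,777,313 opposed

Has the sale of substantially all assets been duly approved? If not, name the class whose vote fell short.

Not approved — the Series C shares did not give the required vote.

Series A: a majority of 904138 is 452070; 452,070 required, 452,070 in favor — approved.
Series B: 4/5 of 542283 = 433826.40, rounded up to 433827; 433,827 required, 433,986 in favor — approved.
Series C: a majority of 7872801 is 3936401; 3,936,401 required, 3,934,521 in favor — not approved.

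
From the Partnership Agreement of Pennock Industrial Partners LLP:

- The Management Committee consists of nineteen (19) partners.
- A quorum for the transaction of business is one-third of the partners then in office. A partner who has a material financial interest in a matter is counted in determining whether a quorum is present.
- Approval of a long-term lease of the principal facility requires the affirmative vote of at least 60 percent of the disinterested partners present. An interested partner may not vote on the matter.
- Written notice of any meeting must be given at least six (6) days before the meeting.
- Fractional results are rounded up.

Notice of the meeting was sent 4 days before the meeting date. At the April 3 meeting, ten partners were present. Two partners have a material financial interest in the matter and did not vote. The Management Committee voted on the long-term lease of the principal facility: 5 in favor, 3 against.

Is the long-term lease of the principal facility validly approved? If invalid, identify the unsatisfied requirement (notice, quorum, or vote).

Invalid — notice requirement not satisfied.

Notice: 4 days given; 6 required (4 < 6). Not satisfied.
Quorum: 10 present (interested partners count toward quorum); quorum is 7. Satisfied.
Vote: the long-term lease of the principal facility requires three-fifths of the disinterested partners present (10 − 2 = 8). 3/5 of 8 = 4.80, rounded up to 5, so 5 affirmative votes are needed; 5 voted in favor. Satisfied.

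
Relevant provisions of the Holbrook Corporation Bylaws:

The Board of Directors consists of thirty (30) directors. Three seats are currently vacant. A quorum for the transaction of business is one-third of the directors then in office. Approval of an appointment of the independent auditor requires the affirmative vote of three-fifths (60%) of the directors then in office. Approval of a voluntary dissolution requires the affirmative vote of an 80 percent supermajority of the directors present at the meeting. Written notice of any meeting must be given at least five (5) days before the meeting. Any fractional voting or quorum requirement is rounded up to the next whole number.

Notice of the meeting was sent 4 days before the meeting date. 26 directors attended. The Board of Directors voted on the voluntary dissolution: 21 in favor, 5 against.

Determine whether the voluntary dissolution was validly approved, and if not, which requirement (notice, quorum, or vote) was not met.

Invalid — notice requirement not satisfied.

Notice: 4 days given; 5 required (4 < 5). Not satisfied.
Quorum: 26 present; quorum is 9. Satisfied.
Vote: the voluntary dissolution requires four-fifths of the directors present (26). 4/5 of 26 = 20.80, rounded up to 21, so 21 affirmative votes are needed; 21 voted in favor. Satisfied.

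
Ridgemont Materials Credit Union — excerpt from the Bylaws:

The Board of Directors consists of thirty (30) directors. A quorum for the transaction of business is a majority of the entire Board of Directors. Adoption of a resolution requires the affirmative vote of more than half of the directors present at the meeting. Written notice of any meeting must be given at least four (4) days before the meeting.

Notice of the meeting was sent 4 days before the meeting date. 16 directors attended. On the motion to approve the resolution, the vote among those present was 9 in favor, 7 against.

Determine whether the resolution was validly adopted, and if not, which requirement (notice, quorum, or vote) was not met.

Notice: 4 days given; 4 required (4 ≥ 4). Satisfied.
Quorum: 16 present; quorum is 16. Satisfied.
Vote: the resolution requires a majority of the directors present (16). A majority of 16 is 9, so 9 affirmative votes are needed; 9 voted in favor. Satisfied.

Valid — all requirements satisfied.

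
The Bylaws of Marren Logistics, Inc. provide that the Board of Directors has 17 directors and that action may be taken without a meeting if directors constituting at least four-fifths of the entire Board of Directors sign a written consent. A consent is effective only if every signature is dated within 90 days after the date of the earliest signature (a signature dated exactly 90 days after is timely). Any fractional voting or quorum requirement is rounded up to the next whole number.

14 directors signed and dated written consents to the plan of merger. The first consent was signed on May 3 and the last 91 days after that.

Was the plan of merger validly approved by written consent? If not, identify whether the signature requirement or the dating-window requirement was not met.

Signatures required: at least four-fifths of 17 — 4/5 of 17 = 13.60, rounded up to 14, so 14 needed; 14 signed. Sufficient.
Dating window: the latest signature is 91 days after the earliest; the limit is 90 days. Outside the window.

Not effective — dating-window requirement not satisfied.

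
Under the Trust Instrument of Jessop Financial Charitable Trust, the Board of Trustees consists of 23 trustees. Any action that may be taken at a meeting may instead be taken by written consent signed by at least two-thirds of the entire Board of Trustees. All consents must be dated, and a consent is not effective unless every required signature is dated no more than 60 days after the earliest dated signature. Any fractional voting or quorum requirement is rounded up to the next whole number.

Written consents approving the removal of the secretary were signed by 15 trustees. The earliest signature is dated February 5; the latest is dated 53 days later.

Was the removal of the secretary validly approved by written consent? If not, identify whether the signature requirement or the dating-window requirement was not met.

Signatures required: at least two-thirds of 23 — 2/3 of 23 = 15.33, rounded up to 16, so 16 needed; 15 signed. Insufficient.
Dating window: the latest signature is 53 days after the earliest; the limit is 60 days. Within the window.

Not effective — insufficient signatures.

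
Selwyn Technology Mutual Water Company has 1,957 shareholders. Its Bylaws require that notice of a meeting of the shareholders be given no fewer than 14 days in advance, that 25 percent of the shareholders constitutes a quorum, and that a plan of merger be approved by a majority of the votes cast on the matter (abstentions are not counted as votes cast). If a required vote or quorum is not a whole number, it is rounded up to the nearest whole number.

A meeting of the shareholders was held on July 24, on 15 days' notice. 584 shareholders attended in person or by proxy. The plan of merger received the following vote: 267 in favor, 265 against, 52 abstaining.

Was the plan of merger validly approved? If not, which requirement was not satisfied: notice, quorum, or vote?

Notice: 15 days given; 14 required. Satisfied.
Quorum: 25% of 1,957 = 489.25, rounded up to 490; 584 present. Satisfied.
Vote: requires a majority of the votes cast (584 − 52 abstaining = 532); a majority of 532 is 267, so 267 needed; 267 in favor. Satisfied.

Valid — all requirements satisfied.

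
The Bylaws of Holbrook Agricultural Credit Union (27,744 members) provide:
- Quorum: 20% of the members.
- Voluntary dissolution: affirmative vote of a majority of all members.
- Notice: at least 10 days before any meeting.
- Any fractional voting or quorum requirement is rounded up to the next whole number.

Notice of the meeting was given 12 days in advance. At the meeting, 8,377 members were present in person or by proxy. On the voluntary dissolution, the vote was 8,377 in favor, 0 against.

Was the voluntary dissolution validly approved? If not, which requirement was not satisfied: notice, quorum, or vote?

Invalid — vote requirement not satisfied.

Notice: 12 days given; 10 required. Satisfied.
Quorum: 20% of 27,744 = 5,548.80, rounded up to 5,549; 8,377 present. Satisfied.
Vote: requires a majority of all members (27,744); a majority of 27744 is 13873, so 13,873 needed; 8,377 in favor. Not satisfied.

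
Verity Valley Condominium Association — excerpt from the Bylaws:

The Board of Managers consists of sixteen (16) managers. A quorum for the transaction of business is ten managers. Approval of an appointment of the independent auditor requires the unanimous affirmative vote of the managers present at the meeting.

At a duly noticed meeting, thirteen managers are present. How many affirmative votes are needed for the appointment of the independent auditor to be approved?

The appointment of the independent auditor requires the unanimous vote of the managers present (13).
Unanimous means all 13.

13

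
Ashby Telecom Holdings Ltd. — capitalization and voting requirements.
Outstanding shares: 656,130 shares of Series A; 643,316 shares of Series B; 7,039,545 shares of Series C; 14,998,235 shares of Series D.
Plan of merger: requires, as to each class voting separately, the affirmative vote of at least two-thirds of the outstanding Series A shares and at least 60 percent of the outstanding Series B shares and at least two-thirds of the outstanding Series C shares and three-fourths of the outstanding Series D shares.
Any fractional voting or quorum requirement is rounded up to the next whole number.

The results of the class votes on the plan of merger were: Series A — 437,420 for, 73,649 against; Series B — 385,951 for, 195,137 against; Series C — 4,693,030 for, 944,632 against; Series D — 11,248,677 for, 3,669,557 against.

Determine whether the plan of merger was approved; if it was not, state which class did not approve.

Not approved — the Series B shares did not give the required vote.

Series A: 2/3 of 656130 = 437420; 437,420 required, 437,420 in favor — approved.
Series B: 3/5 of 643316 = 385989.60, rounded up to 385990; 385,990 required, 385,951 in favor — not approved.
Series C: 2/3 of 7039545 = 4693030; 4,693,030 required, 4,693,030 in favor — approved.
Series D: 3/4 of 14998235 = 11248676.25, rounded up to 11248677; 11,248,677 required, 11,248,677 in favor — approved.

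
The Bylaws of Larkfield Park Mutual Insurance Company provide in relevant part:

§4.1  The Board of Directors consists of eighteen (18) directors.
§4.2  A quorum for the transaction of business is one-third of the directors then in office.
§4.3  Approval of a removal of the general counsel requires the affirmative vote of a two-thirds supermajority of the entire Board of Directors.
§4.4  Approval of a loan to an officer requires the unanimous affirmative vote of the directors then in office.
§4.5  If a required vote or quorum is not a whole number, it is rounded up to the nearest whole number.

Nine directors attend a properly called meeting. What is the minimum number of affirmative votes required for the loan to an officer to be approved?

18

The loan to an officer requires the unanimous vote of the directors then in office (18).
Unanimous means all 18.
(Only 9 can vote, so the loan to an officer cannot pass at this meeting, but the required vote is still 18.)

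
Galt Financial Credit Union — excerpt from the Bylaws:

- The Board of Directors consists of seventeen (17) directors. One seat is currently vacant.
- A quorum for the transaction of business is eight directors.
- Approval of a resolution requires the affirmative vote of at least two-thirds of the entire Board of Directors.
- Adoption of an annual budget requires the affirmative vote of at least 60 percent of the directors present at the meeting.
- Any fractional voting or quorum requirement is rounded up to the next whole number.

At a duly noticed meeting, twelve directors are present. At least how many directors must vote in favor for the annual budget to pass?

8

The annual budget requires three-fifths of the directors present (12).
3/5 of 12 = 7.20, rounded up to 8.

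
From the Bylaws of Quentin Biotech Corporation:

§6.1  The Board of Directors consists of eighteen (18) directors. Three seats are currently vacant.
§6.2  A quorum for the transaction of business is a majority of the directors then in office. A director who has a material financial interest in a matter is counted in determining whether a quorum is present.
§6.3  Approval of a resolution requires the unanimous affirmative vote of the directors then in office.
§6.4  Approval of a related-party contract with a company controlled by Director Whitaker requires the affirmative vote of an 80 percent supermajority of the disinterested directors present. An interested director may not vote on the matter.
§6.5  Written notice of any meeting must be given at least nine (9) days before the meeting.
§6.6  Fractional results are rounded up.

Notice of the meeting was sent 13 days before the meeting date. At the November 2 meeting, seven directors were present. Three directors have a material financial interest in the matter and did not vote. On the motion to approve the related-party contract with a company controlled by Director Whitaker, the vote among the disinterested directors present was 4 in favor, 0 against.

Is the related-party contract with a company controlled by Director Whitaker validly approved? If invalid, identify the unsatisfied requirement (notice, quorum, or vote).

Invalid — quorum requirement not satisfied.

Notice: 13 days given; 9 required (13 ≥ 9). Satisfied.
Quorum: 7 present (interested directors count toward quorum); quorum is 8. Not satisfied.
Vote: the related-party contract with a company controlled by Director Whitaker requires four-fifths of the disinterested directors present (7 − 3 = 4). 4/5 of 4 = 3.20, rounded up to 4, so 4 affirmative votes are needed; 4 voted in favor. Satisfied. (Moot — without a quorum no business can be validly transacted.)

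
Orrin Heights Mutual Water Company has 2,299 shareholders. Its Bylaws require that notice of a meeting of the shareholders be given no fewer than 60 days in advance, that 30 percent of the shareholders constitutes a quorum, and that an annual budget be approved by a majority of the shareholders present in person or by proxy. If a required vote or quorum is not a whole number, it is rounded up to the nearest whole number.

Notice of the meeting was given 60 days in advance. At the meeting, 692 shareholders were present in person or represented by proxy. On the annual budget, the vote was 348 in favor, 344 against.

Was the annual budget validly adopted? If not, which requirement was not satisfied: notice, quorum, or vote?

Valid — all requirements satisfied.

Notice: 60 days given; 60 required. Satisfied.
Quorum: 30% of 2,299 = 689.70, rounded up to 690; 692 present. Satisfied.
Vote: requires a majority of those present (692); a majority of 692 is 347, so 347 needed; 348 in favor. Satisfied.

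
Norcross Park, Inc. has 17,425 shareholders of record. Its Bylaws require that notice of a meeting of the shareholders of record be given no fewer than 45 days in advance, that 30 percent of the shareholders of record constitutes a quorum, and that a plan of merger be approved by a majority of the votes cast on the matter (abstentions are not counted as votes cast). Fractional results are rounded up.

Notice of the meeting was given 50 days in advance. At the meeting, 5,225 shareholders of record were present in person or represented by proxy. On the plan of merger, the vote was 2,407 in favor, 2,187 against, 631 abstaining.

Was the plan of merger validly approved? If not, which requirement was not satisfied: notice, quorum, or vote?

Notice: 50 days given; 45 required. Satisfied.
Quorum: 30% of 17,425 = 5,227.50, rounded up to 5,228; 5,225 present. Not satisfied.
Vote: requires a majority of the votes cast (5,225 − 631 abstaining = 4,594); a majority of 4594 is 2298, so 2,298 needed; 2,407 in favor. Satisfied.

Invalid — quorum requirement not satisfied.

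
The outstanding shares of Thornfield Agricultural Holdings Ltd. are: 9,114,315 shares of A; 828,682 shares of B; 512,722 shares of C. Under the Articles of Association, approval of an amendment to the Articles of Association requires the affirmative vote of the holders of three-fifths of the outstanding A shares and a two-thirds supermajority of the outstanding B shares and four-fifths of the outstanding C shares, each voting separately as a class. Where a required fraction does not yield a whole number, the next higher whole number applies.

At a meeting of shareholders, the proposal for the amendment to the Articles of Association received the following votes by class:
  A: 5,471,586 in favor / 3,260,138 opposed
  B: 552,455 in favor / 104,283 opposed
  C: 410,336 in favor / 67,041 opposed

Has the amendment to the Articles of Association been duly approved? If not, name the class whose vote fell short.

Approved — every class gave the required vote.

A: 3/5 of 9114315 = 5468589; 5,468,589 required, 5,471,586 in favor — approved.
B: 2/3 of 828682 = 552454.67, rounded up to 552455; 552,455 required, 552,455 in favor — approved.
C: 4/5 of 512722 = 410177.60, rounded up to 410178; 410,178 required, 410,336 in favor — approved.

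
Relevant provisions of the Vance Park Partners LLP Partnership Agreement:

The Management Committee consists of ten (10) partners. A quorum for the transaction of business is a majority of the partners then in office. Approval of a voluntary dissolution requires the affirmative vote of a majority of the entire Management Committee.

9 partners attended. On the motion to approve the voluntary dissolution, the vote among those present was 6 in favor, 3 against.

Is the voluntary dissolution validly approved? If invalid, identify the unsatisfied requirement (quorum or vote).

Valid — all requirements satisfied.

Quorum: 9 present; quorum is 6. Satisfied.
Vote: the voluntary dissolution requires a majority of the entire Management Committee (10). A majority of 10 is 6, so 6 affirmative votes are needed; 6 voted in favor. Satisfied.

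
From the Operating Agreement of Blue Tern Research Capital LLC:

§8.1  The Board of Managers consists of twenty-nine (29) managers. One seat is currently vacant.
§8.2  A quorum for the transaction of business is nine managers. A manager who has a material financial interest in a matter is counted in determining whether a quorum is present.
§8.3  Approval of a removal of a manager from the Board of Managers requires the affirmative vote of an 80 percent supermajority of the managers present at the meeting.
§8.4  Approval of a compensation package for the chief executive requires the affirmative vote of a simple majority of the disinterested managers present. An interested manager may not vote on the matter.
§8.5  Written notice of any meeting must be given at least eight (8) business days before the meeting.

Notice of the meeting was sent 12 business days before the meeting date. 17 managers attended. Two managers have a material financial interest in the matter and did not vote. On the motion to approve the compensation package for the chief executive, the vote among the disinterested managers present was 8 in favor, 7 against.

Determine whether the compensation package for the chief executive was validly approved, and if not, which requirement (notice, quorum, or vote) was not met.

Notice: 12 business days given; 8 required (12 ≥ 8). Satisfied.
Quorum: 17 present (interested managers count toward quorum); quorum is 9. Satisfied.
Vote: the compensation package for the chief executive requires a majority of the disinterested managers present (17 − 2 = 15). A majority of 15 is 8, so 8 affirmative votes are needed; 8 voted in favor. Satisfied.

Valid — all requirements satisfied.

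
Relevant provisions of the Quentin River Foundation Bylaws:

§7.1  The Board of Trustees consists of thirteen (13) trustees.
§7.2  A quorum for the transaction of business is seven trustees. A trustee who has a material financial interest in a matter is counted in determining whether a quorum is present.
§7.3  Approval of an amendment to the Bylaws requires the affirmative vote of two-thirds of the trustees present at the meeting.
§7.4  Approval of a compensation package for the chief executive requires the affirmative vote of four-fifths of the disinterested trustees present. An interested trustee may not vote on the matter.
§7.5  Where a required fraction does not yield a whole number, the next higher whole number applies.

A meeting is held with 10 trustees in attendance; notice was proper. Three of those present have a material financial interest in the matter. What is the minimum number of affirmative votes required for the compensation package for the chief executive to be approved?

The compensation package for the chief executive requires four-fifths of the disinterested trustees present (10 − 3 = 7).
4/5 of 7 = 5.60, rounded up to 6.

6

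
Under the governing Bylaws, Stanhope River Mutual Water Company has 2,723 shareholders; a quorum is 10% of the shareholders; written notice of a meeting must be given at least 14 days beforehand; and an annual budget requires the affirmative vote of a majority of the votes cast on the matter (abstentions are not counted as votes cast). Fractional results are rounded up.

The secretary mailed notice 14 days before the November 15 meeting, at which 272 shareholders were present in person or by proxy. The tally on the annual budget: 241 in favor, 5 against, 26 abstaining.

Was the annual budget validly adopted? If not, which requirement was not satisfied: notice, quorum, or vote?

Notice: 14 days given; 14 required. Satisfied.
Quorum: 10% of 2,723 = 272.30, rounded up to 273; 272 present. Not satisfied.
Vote: requires a majority of the votes cast (272 − 26 abstaining = 246); a majority of 246 is 124, so 124 needed; 241 in favor. Satisfied.

Invalid — quorum requirement not satisfied.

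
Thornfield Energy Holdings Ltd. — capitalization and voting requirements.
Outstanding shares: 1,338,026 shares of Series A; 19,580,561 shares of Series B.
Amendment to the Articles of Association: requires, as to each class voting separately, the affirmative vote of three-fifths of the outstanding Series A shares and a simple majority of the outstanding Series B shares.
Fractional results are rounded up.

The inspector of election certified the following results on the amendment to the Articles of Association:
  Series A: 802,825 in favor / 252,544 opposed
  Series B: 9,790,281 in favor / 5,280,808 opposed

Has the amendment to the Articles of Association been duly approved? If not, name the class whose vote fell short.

Series A: 3/5 of 1338026 = 802815.60, rounded up to 802816; 802,816 required, 802,825 in favor — approved.
Series B: a majority of 19580561 is 9790281; 9,790,281 required, 9,790,281 in favor — approved.

Approved — every class gave the required vote.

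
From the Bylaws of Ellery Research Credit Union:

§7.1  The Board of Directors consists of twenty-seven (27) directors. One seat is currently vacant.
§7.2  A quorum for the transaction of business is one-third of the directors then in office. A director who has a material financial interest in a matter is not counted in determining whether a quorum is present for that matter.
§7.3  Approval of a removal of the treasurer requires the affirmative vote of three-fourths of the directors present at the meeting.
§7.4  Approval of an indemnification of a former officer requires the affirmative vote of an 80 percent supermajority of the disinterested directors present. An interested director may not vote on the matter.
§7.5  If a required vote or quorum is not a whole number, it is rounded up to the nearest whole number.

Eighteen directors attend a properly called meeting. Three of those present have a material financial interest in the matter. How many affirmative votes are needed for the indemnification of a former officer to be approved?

The indemnification of a former officer requires four-fifths of the disinterested directors present (18 − 3 = 15).
4/5 of 15 = 12.

12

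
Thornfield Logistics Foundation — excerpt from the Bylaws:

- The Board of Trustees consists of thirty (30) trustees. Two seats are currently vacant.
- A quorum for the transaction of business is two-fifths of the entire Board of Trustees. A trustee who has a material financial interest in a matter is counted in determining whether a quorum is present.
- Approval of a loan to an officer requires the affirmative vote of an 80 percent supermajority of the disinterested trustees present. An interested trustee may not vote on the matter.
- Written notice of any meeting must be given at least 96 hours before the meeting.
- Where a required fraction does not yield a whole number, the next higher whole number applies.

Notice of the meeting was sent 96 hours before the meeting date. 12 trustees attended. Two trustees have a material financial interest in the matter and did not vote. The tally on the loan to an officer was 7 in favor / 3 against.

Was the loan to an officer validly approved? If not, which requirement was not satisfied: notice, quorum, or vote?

Notice: 96 hours given; 96 required (96 ≥ 96). Satisfied.
Quorum: 12 present (interested trustees count toward quorum); quorum is 12. Satisfied.
Vote: the loan to an officer requires four-fifths of the disinterested trustees present (12 − 2 = 10). 4/5 of 10 = 8, so 8 affirmative votes are needed; 7 voted in favor. Not satisfied.

Invalid — vote requirement not satisfied.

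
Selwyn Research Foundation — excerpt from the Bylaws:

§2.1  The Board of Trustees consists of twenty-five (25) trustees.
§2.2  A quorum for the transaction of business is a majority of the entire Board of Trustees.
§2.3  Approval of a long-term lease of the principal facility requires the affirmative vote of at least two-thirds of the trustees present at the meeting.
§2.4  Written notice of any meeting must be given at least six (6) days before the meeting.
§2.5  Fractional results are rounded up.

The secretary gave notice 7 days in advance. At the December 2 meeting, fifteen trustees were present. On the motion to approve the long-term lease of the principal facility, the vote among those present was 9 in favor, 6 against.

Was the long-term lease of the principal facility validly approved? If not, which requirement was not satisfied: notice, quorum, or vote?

Invalid — vote requirement not satisfied.

Notice: 7 days given; 6 required (7 ≥ 6). Satisfied.
Quorum: 15 present; quorum is 13. Satisfied.
Vote: the long-term lease of the principal facility requires two-thirds of the trustees present (15). 2/3 of 15 = 10, so 10 affirmative votes are needed; 9 voted in favor. Not satisfied.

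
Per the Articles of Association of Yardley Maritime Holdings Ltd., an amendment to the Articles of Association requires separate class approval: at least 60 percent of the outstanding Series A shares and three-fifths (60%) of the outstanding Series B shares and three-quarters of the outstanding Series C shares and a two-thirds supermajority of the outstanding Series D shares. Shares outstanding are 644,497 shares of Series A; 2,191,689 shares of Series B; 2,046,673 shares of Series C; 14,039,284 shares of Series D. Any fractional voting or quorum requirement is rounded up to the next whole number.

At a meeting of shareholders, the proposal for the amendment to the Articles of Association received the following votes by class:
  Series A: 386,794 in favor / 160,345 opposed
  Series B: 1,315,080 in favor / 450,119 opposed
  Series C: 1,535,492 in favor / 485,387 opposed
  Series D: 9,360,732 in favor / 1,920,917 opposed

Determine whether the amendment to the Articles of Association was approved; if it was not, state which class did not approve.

Series A: 3/5 of 644497 = 386698.20, rounded up to 386699; 386,699 required, 386,794 in favor — approved.
Series B: 3/5 of 2191689 = 1315013.40, rounded up to 1315014; 1,315,014 required, 1,315,080 in favor — approved.
Series C: 3/4 of 2046673 = 1535004.75, rounded up to 1535005; 1,535,005 required, 1,535,492 in favor — approved.
Series D: 2/3 of 14039284 = 9359522.67, rounded up to 9359523; 9,359,523 required, 9,360,732 in favor — approved.

Approved — every class gave the required vote.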